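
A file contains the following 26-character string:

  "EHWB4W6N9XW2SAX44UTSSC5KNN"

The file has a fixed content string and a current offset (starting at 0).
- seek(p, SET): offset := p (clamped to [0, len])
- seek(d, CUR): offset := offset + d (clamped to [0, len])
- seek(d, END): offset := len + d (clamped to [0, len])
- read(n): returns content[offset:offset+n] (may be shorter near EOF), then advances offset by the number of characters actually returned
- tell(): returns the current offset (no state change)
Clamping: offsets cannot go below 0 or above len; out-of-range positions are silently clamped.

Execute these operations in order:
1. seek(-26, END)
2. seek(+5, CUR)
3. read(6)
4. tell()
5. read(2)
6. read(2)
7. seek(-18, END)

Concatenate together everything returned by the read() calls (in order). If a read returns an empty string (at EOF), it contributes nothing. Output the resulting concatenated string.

After 1 (seek(-26, END)): offset=0
After 2 (seek(+5, CUR)): offset=5
After 3 (read(6)): returned 'W6N9XW', offset=11
After 4 (tell()): offset=11
After 5 (read(2)): returned '2S', offset=13
After 6 (read(2)): returned 'AX', offset=15
After 7 (seek(-18, END)): offset=8

Answer: W6N9XW2SAX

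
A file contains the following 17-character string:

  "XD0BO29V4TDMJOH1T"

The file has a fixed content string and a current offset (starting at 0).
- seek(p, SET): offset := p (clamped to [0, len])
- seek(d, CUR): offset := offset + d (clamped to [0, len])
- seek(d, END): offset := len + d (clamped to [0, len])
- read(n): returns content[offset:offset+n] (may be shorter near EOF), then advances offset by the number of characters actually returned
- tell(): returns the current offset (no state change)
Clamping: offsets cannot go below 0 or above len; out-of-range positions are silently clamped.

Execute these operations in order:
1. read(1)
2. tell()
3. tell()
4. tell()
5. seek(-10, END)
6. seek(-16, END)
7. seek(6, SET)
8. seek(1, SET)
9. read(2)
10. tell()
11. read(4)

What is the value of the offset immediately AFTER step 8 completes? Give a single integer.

Answer: 1

Derivation:
After 1 (read(1)): returned 'X', offset=1
After 2 (tell()): offset=1
After 3 (tell()): offset=1
After 4 (tell()): offset=1
After 5 (seek(-10, END)): offset=7
After 6 (seek(-16, END)): offset=1
After 7 (seek(6, SET)): offset=6
After 8 (seek(1, SET)): offset=1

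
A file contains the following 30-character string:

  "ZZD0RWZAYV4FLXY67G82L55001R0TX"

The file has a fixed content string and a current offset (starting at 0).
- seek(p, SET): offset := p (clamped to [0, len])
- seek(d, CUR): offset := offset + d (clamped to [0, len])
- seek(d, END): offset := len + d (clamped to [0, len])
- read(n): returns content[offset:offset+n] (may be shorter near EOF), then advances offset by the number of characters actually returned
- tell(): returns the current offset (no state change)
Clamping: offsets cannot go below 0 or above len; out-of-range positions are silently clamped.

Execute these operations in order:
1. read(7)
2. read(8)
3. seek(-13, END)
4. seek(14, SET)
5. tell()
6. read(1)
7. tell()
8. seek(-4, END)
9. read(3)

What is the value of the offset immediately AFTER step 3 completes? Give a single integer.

Answer: 17

Derivation:
After 1 (read(7)): returned 'ZZD0RWZ', offset=7
After 2 (read(8)): returned 'AYV4FLXY', offset=15
After 3 (seek(-13, END)): offset=17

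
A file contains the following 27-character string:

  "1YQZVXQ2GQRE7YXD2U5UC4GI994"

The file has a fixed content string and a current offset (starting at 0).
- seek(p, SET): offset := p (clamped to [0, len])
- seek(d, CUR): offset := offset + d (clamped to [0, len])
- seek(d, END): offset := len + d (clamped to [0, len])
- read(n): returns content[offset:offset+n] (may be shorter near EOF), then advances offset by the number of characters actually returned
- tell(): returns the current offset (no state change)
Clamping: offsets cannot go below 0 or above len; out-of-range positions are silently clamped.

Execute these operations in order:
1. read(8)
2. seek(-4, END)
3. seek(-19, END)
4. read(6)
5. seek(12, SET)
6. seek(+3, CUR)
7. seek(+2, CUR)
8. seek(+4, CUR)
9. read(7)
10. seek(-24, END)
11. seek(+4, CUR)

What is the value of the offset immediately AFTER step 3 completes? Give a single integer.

Answer: 8

Derivation:
After 1 (read(8)): returned '1YQZVXQ2', offset=8
After 2 (seek(-4, END)): offset=23
After 3 (seek(-19, END)): offset=8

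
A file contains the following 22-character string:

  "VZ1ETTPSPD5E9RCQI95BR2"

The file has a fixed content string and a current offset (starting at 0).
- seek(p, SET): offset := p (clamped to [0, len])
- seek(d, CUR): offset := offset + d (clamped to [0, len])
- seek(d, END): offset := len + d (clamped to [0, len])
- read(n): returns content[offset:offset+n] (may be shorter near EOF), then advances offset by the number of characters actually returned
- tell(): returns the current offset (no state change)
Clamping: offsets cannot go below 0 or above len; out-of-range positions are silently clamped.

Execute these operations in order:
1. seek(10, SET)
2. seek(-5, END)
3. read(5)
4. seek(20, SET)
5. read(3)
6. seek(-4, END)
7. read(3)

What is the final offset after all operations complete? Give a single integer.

After 1 (seek(10, SET)): offset=10
After 2 (seek(-5, END)): offset=17
After 3 (read(5)): returned '95BR2', offset=22
After 4 (seek(20, SET)): offset=20
After 5 (read(3)): returned 'R2', offset=22
After 6 (seek(-4, END)): offset=18
After 7 (read(3)): returned '5BR', offset=21

Answer: 21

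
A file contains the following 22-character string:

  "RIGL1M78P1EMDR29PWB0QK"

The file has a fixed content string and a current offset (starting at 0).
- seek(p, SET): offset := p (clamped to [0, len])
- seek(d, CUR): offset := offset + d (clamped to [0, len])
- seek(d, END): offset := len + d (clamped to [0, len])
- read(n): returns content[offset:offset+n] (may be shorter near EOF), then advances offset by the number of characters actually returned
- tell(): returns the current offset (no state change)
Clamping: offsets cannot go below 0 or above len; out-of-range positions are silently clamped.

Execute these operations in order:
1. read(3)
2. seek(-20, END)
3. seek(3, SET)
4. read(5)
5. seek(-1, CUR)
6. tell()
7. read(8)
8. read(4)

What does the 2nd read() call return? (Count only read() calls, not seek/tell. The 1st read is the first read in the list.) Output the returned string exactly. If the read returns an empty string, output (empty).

Answer: L1M78

Derivation:
After 1 (read(3)): returned 'RIG', offset=3
After 2 (seek(-20, END)): offset=2
After 3 (seek(3, SET)): offset=3
After 4 (read(5)): returned 'L1M78', offset=8
After 5 (seek(-1, CUR)): offset=7
After 6 (tell()): offset=7
After 7 (read(8)): returned '8P1EMDR2', offset=15
After 8 (read(4)): returned '9PWB', offset=19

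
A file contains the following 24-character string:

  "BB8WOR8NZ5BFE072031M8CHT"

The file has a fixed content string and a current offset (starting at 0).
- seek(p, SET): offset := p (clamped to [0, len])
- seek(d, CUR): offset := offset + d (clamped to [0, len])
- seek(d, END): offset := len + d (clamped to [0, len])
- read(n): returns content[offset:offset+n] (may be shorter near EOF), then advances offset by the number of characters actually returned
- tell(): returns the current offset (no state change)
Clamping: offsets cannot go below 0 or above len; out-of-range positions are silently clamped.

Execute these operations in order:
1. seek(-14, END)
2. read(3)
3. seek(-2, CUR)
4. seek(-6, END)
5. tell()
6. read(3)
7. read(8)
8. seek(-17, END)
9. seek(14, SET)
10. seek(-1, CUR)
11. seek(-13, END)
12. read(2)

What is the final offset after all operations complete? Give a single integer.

Answer: 13

Derivation:
After 1 (seek(-14, END)): offset=10
After 2 (read(3)): returned 'BFE', offset=13
After 3 (seek(-2, CUR)): offset=11
After 4 (seek(-6, END)): offset=18
After 5 (tell()): offset=18
After 6 (read(3)): returned '1M8', offset=21
After 7 (read(8)): returned 'CHT', offset=24
After 8 (seek(-17, END)): offset=7
After 9 (seek(14, SET)): offset=14
After 10 (seek(-1, CUR)): offset=13
After 11 (seek(-13, END)): offset=11
After 12 (read(2)): returned 'FE', offset=13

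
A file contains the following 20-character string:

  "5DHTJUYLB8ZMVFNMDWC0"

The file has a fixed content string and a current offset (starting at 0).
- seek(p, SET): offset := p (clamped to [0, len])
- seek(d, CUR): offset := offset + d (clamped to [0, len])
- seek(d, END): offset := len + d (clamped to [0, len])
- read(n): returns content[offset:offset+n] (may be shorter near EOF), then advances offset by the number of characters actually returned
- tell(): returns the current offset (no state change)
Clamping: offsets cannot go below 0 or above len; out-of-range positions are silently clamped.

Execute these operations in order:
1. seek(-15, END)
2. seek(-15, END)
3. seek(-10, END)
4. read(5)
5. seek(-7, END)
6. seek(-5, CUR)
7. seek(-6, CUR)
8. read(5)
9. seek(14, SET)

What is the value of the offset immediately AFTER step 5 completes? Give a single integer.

Answer: 13

Derivation:
After 1 (seek(-15, END)): offset=5
After 2 (seek(-15, END)): offset=5
After 3 (seek(-10, END)): offset=10
After 4 (read(5)): returned 'ZMVFN', offset=15
After 5 (seek(-7, END)): offset=13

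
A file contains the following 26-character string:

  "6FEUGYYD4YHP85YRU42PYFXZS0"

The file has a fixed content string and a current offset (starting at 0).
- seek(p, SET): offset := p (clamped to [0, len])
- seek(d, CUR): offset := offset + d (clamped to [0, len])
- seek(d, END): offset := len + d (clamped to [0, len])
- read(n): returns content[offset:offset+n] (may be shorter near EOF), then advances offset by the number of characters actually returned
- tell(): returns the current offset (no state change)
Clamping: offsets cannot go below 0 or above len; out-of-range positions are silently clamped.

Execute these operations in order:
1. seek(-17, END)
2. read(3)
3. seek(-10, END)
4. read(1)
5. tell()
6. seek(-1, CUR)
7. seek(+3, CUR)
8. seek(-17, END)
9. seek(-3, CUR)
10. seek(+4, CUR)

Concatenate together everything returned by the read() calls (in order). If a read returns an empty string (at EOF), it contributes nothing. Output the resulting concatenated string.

Answer: YHPU

Derivation:
After 1 (seek(-17, END)): offset=9
After 2 (read(3)): returned 'YHP', offset=12
After 3 (seek(-10, END)): offset=16
After 4 (read(1)): returned 'U', offset=17
After 5 (tell()): offset=17
After 6 (seek(-1, CUR)): offset=16
After 7 (seek(+3, CUR)): offset=19
After 8 (seek(-17, END)): offset=9
After 9 (seek(-3, CUR)): offset=6
After 10 (seek(+4, CUR)): offset=10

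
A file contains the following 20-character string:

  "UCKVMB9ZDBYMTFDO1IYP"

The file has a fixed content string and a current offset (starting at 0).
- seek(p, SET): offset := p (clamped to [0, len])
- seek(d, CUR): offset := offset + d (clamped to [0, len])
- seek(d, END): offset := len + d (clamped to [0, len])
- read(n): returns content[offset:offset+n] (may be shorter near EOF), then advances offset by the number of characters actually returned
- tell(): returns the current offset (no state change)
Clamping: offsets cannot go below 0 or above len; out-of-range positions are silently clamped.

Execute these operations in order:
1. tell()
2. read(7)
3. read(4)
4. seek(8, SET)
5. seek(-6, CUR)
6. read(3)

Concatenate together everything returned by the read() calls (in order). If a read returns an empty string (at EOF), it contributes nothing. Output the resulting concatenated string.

Answer: UCKVMB9ZDBYKVM

Derivation:
After 1 (tell()): offset=0
After 2 (read(7)): returned 'UCKVMB9', offset=7
After 3 (read(4)): returned 'ZDBY', offset=11
After 4 (seek(8, SET)): offset=8
After 5 (seek(-6, CUR)): offset=2
After 6 (read(3)): returned 'KVM', offset=5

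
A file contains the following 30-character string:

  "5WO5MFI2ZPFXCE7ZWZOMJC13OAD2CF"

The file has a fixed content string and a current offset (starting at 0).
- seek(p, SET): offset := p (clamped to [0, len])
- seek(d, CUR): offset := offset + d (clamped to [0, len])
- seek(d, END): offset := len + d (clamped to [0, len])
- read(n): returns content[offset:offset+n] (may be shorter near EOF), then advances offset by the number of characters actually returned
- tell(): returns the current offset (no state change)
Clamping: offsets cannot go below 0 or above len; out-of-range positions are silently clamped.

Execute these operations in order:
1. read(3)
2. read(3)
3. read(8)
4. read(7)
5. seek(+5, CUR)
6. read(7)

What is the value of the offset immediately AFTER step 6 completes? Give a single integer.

Answer: 30

Derivation:
After 1 (read(3)): returned '5WO', offset=3
After 2 (read(3)): returned '5MF', offset=6
After 3 (read(8)): returned 'I2ZPFXCE', offset=14
After 4 (read(7)): returned '7ZWZOMJ', offset=21
After 5 (seek(+5, CUR)): offset=26
After 6 (read(7)): returned 'D2CF', offset=30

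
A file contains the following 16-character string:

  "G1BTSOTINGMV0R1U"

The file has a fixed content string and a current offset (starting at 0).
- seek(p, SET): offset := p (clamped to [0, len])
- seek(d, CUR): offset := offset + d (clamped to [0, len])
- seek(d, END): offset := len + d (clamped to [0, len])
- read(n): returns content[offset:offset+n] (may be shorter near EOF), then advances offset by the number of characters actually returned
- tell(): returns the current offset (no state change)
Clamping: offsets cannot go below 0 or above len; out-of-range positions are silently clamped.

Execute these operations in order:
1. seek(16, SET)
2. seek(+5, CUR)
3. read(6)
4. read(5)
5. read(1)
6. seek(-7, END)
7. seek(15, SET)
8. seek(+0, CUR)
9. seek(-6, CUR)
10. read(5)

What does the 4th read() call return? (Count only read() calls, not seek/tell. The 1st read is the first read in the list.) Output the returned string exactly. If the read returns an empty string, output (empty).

After 1 (seek(16, SET)): offset=16
After 2 (seek(+5, CUR)): offset=16
After 3 (read(6)): returned '', offset=16
After 4 (read(5)): returned '', offset=16
After 5 (read(1)): returned '', offset=16
After 6 (seek(-7, END)): offset=9
After 7 (seek(15, SET)): offset=15
After 8 (seek(+0, CUR)): offset=15
After 9 (seek(-6, CUR)): offset=9
After 10 (read(5)): returned 'GMV0R', offset=14

Answer: GMV0R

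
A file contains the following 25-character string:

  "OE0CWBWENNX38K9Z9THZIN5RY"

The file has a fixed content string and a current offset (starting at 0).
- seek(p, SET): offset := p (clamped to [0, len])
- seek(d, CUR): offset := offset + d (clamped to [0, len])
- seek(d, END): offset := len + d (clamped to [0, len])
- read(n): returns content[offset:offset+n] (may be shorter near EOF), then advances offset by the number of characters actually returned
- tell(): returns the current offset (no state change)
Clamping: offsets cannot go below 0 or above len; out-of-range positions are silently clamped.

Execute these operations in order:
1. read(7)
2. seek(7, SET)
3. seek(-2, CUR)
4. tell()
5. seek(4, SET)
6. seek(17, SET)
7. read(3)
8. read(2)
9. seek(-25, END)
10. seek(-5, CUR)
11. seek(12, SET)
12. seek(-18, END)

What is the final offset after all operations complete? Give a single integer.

After 1 (read(7)): returned 'OE0CWBW', offset=7
After 2 (seek(7, SET)): offset=7
After 3 (seek(-2, CUR)): offset=5
After 4 (tell()): offset=5
After 5 (seek(4, SET)): offset=4
After 6 (seek(17, SET)): offset=17
After 7 (read(3)): returned 'THZ', offset=20
After 8 (read(2)): returned 'IN', offset=22
After 9 (seek(-25, END)): offset=0
After 10 (seek(-5, CUR)): offset=0
After 11 (seek(12, SET)): offset=12
After 12 (seek(-18, END)): offset=7

Answer: 7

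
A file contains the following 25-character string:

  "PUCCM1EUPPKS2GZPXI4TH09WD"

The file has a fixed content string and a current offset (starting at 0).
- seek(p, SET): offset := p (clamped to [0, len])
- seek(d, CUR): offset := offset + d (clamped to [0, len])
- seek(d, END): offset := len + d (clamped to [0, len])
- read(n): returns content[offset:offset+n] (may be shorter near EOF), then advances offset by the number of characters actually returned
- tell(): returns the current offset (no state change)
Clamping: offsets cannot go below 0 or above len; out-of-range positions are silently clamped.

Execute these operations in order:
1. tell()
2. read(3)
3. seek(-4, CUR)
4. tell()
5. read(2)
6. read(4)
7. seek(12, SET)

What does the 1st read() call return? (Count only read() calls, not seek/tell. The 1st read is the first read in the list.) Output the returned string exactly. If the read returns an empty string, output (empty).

Answer: PUC

Derivation:
After 1 (tell()): offset=0
After 2 (read(3)): returned 'PUC', offset=3
After 3 (seek(-4, CUR)): offset=0
After 4 (tell()): offset=0
After 5 (read(2)): returned 'PU', offset=2
After 6 (read(4)): returned 'CCM1', offset=6
After 7 (seek(12, SET)): offset=12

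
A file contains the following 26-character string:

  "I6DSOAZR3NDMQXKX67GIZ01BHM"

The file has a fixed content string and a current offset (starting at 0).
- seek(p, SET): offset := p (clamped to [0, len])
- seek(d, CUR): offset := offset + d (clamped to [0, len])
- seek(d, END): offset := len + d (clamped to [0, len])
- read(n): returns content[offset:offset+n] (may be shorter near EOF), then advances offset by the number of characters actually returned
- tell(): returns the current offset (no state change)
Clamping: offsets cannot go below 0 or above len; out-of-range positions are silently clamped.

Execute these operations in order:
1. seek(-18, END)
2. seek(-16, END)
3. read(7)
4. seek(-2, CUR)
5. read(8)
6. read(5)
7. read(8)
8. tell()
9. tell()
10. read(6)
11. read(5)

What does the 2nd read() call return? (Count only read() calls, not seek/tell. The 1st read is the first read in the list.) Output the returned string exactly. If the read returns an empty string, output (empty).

After 1 (seek(-18, END)): offset=8
After 2 (seek(-16, END)): offset=10
After 3 (read(7)): returned 'DMQXKX6', offset=17
After 4 (seek(-2, CUR)): offset=15
After 5 (read(8)): returned 'X67GIZ01', offset=23
After 6 (read(5)): returned 'BHM', offset=26
After 7 (read(8)): returned '', offset=26
After 8 (tell()): offset=26
After 9 (tell()): offset=26
After 10 (read(6)): returned '', offset=26
After 11 (read(5)): returned '', offset=26

Answer: X67GIZ01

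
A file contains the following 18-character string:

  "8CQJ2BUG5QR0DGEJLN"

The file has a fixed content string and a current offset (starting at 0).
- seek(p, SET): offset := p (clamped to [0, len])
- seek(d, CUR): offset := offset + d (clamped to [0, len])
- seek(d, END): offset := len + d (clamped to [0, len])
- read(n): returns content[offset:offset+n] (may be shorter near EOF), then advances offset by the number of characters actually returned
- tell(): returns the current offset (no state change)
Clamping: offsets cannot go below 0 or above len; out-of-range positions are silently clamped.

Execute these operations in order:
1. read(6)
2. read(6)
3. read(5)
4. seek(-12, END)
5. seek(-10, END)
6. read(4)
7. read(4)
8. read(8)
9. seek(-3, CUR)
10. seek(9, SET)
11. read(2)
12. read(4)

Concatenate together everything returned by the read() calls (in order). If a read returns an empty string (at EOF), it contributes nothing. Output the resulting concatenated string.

Answer: 8CQJ2BUG5QR0DGEJL5QR0DGEJLNQR0DGE

Derivation:
After 1 (read(6)): returned '8CQJ2B', offset=6
After 2 (read(6)): returned 'UG5QR0', offset=12
After 3 (read(5)): returned 'DGEJL', offset=17
After 4 (seek(-12, END)): offset=6
After 5 (seek(-10, END)): offset=8
After 6 (read(4)): returned '5QR0', offset=12
After 7 (read(4)): returned 'DGEJ', offset=16
After 8 (read(8)): returned 'LN', offset=18
After 9 (seek(-3, CUR)): offset=15
After 10 (seek(9, SET)): offset=9
After 11 (read(2)): returned 'QR', offset=11
After 12 (read(4)): returned '0DGE', offset=15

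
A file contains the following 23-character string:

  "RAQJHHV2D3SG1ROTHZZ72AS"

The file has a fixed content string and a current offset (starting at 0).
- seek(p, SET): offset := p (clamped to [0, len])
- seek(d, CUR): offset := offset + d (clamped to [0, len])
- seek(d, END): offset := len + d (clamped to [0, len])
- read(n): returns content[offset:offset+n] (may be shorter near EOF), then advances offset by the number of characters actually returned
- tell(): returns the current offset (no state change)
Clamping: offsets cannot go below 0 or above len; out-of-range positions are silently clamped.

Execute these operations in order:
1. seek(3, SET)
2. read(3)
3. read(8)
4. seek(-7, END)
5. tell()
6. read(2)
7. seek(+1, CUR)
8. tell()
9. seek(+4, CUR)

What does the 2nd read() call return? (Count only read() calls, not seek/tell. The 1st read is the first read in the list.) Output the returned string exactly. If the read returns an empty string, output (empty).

After 1 (seek(3, SET)): offset=3
After 2 (read(3)): returned 'JHH', offset=6
After 3 (read(8)): returned 'V2D3SG1R', offset=14
After 4 (seek(-7, END)): offset=16
After 5 (tell()): offset=16
After 6 (read(2)): returned 'HZ', offset=18
After 7 (seek(+1, CUR)): offset=19
After 8 (tell()): offset=19
After 9 (seek(+4, CUR)): offset=23

Answer: V2D3SG1R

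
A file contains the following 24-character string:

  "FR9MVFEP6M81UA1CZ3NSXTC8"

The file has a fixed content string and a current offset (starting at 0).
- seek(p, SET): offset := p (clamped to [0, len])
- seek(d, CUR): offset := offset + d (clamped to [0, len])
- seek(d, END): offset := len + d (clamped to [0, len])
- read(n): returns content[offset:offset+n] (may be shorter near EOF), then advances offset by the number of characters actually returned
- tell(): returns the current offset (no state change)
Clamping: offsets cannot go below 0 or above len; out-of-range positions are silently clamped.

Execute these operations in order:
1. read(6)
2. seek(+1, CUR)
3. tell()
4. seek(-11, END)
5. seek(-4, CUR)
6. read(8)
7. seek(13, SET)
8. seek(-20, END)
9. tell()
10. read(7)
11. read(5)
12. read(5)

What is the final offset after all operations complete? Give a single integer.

After 1 (read(6)): returned 'FR9MVF', offset=6
After 2 (seek(+1, CUR)): offset=7
After 3 (tell()): offset=7
After 4 (seek(-11, END)): offset=13
After 5 (seek(-4, CUR)): offset=9
After 6 (read(8)): returned 'M81UA1CZ', offset=17
After 7 (seek(13, SET)): offset=13
After 8 (seek(-20, END)): offset=4
After 9 (tell()): offset=4
After 10 (read(7)): returned 'VFEP6M8', offset=11
After 11 (read(5)): returned '1UA1C', offset=16
After 12 (read(5)): returned 'Z3NSX', offset=21

Answer: 21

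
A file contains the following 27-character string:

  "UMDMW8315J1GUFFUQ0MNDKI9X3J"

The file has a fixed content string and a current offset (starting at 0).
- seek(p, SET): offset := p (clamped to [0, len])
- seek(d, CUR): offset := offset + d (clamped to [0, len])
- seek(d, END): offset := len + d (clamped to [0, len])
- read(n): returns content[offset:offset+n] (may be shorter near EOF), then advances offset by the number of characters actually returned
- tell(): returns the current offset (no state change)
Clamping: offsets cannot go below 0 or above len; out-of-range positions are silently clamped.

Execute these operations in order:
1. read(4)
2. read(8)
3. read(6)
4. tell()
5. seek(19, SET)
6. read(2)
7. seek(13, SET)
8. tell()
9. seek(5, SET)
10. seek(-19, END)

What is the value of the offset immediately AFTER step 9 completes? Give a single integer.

After 1 (read(4)): returned 'UMDM', offset=4
After 2 (read(8)): returned 'W8315J1G', offset=12
After 3 (read(6)): returned 'UFFUQ0', offset=18
After 4 (tell()): offset=18
After 5 (seek(19, SET)): offset=19
After 6 (read(2)): returned 'ND', offset=21
After 7 (seek(13, SET)): offset=13
After 8 (tell()): offset=13
After 9 (seek(5, SET)): offset=5

Answer: 5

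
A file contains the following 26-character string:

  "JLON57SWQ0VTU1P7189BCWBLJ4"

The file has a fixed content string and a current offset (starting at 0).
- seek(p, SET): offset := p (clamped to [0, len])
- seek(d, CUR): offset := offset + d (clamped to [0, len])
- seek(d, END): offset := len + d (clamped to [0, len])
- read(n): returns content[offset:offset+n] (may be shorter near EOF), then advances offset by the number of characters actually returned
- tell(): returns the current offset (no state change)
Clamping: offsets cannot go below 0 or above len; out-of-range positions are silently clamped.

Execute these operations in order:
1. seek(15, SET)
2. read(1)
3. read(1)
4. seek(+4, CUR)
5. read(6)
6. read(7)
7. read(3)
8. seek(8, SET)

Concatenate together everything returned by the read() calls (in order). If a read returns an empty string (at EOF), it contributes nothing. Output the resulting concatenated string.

Answer: 71WBLJ4

Derivation:
After 1 (seek(15, SET)): offset=15
After 2 (read(1)): returned '7', offset=16
After 3 (read(1)): returned '1', offset=17
After 4 (seek(+4, CUR)): offset=21
After 5 (read(6)): returned 'WBLJ4', offset=26
After 6 (read(7)): returned '', offset=26
After 7 (read(3)): returned '', offset=26
After 8 (seek(8, SET)): offset=8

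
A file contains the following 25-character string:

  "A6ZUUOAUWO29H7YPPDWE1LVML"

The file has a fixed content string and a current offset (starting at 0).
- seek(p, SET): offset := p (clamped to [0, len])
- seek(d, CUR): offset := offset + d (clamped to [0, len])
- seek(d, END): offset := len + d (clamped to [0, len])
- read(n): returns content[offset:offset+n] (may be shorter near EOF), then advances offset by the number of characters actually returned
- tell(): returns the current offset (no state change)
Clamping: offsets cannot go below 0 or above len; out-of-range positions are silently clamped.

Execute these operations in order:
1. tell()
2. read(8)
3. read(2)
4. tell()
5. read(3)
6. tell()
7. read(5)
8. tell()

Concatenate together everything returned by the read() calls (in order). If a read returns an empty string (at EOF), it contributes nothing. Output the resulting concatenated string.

Answer: A6ZUUOAUWO29H7YPPD

Derivation:
After 1 (tell()): offset=0
After 2 (read(8)): returned 'A6ZUUOAU', offset=8
After 3 (read(2)): returned 'WO', offset=10
After 4 (tell()): offset=10
After 5 (read(3)): returned '29H', offset=13
After 6 (tell()): offset=13
After 7 (read(5)): returned '7YPPD', offset=18
After 8 (tell()): offset=18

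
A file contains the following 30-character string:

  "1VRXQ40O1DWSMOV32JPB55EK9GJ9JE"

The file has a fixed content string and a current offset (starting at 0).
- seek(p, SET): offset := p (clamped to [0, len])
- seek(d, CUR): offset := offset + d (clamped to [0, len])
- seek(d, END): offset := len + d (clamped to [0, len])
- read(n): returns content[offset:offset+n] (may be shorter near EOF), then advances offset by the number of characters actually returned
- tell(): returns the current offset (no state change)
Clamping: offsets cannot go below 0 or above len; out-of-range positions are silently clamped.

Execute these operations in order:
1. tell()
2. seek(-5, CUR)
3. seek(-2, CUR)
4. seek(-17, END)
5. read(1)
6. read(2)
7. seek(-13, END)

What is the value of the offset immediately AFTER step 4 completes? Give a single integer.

After 1 (tell()): offset=0
After 2 (seek(-5, CUR)): offset=0
After 3 (seek(-2, CUR)): offset=0
After 4 (seek(-17, END)): offset=13

Answer: 13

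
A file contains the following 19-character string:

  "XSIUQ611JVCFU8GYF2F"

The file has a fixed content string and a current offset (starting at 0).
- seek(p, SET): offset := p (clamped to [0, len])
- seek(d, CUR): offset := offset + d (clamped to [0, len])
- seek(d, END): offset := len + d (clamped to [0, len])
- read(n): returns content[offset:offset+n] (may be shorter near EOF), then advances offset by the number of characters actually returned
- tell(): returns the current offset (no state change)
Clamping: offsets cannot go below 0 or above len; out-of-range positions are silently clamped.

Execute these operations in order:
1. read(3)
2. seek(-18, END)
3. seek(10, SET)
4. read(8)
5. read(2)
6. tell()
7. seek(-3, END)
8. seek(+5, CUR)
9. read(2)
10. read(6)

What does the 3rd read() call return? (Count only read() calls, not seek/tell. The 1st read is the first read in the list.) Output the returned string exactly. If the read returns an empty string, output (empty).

After 1 (read(3)): returned 'XSI', offset=3
After 2 (seek(-18, END)): offset=1
After 3 (seek(10, SET)): offset=10
After 4 (read(8)): returned 'CFU8GYF2', offset=18
After 5 (read(2)): returned 'F', offset=19
After 6 (tell()): offset=19
After 7 (seek(-3, END)): offset=16
After 8 (seek(+5, CUR)): offset=19
After 9 (read(2)): returned '', offset=19
After 10 (read(6)): returned '', offset=19

Answer: F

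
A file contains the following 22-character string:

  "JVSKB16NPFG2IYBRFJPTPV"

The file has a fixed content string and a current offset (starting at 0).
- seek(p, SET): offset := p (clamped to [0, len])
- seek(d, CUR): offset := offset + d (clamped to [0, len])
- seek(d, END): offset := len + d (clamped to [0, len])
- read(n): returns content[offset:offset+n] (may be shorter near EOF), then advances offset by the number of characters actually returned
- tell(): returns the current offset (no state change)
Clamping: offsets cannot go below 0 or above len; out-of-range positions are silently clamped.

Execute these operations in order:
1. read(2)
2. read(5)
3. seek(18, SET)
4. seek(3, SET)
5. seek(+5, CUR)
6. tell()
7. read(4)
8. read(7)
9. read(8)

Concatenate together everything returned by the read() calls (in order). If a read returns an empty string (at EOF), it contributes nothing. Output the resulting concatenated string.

After 1 (read(2)): returned 'JV', offset=2
After 2 (read(5)): returned 'SKB16', offset=7
After 3 (seek(18, SET)): offset=18
After 4 (seek(3, SET)): offset=3
After 5 (seek(+5, CUR)): offset=8
After 6 (tell()): offset=8
After 7 (read(4)): returned 'PFG2', offset=12
After 8 (read(7)): returned 'IYBRFJP', offset=19
After 9 (read(8)): returned 'TPV', offset=22

Answer: JVSKB16PFG2IYBRFJPTPV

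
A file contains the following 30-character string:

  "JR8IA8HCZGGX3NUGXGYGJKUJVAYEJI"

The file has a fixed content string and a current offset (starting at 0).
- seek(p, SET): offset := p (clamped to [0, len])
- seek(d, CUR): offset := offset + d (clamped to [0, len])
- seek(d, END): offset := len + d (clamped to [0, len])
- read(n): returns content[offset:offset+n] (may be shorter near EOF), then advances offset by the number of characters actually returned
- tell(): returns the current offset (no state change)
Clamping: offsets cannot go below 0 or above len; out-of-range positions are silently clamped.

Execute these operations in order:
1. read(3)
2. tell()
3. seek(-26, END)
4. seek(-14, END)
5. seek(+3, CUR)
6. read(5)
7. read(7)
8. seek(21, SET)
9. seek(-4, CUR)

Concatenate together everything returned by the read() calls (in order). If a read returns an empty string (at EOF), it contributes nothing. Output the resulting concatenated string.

Answer: JR8GJKUJVAYEJI

Derivation:
After 1 (read(3)): returned 'JR8', offset=3
After 2 (tell()): offset=3
After 3 (seek(-26, END)): offset=4
After 4 (seek(-14, END)): offset=16
After 5 (seek(+3, CUR)): offset=19
After 6 (read(5)): returned 'GJKUJ', offset=24
After 7 (read(7)): returned 'VAYEJI', offset=30
After 8 (seek(21, SET)): offset=21
After 9 (seek(-4, CUR)): offset=17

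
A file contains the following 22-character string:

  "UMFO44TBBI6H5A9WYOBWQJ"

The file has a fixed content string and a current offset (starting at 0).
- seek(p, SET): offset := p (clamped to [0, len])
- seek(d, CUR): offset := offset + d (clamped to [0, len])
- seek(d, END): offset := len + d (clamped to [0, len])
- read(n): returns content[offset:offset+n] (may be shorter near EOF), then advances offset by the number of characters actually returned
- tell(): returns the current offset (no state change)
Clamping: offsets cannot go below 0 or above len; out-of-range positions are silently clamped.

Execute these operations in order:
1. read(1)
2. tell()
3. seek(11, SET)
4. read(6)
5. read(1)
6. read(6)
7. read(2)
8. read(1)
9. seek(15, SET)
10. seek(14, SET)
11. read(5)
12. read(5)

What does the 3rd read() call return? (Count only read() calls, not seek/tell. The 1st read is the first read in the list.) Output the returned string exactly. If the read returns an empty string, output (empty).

Answer: O

Derivation:
After 1 (read(1)): returned 'U', offset=1
After 2 (tell()): offset=1
After 3 (seek(11, SET)): offset=11
After 4 (read(6)): returned 'H5A9WY', offset=17
After 5 (read(1)): returned 'O', offset=18
After 6 (read(6)): returned 'BWQJ', offset=22
After 7 (read(2)): returned '', offset=22
After 8 (read(1)): returned '', offset=22
After 9 (seek(15, SET)): offset=15
After 10 (seek(14, SET)): offset=14
After 11 (read(5)): returned '9WYOB', offset=19
After 12 (read(5)): returned 'WQJ', offset=22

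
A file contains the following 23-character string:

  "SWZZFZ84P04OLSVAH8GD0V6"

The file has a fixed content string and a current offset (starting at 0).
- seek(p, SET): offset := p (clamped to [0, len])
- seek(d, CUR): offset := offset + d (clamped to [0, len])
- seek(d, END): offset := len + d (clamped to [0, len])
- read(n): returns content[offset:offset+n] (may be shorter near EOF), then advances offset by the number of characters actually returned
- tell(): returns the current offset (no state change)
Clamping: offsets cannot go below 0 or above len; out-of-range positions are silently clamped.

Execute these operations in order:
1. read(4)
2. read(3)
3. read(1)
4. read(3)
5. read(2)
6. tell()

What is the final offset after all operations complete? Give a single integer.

After 1 (read(4)): returned 'SWZZ', offset=4
After 2 (read(3)): returned 'FZ8', offset=7
After 3 (read(1)): returned '4', offset=8
After 4 (read(3)): returned 'P04', offset=11
After 5 (read(2)): returned 'OL', offset=13
After 6 (tell()): offset=13

Answer: 13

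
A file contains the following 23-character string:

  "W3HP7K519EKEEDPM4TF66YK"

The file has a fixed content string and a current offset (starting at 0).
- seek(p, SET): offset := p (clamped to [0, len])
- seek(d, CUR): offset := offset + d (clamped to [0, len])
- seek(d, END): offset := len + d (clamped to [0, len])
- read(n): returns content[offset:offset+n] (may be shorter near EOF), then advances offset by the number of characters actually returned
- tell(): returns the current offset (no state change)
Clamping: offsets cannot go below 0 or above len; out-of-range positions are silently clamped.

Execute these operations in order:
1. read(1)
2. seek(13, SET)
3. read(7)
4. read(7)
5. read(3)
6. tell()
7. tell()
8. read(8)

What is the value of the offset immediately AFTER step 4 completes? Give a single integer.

After 1 (read(1)): returned 'W', offset=1
After 2 (seek(13, SET)): offset=13
After 3 (read(7)): returned 'DPM4TF6', offset=20
After 4 (read(7)): returned '6YK', offset=23

Answer: 23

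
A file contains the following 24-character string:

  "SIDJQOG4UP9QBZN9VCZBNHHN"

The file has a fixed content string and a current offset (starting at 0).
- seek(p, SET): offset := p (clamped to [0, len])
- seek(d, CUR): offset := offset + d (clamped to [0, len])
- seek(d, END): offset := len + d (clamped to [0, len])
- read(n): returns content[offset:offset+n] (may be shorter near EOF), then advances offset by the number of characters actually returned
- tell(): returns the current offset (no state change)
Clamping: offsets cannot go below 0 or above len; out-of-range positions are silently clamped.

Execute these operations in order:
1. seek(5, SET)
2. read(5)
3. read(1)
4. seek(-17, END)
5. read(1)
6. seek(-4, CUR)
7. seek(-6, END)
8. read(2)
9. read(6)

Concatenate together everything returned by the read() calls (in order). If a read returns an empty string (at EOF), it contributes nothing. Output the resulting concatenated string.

Answer: OG4UP94ZBNHHN

Derivation:
After 1 (seek(5, SET)): offset=5
After 2 (read(5)): returned 'OG4UP', offset=10
After 3 (read(1)): returned '9', offset=11
After 4 (seek(-17, END)): offset=7
After 5 (read(1)): returned '4', offset=8
After 6 (seek(-4, CUR)): offset=4
After 7 (seek(-6, END)): offset=18
After 8 (read(2)): returned 'ZB', offset=20
After 9 (read(6)): returned 'NHHN', offset=24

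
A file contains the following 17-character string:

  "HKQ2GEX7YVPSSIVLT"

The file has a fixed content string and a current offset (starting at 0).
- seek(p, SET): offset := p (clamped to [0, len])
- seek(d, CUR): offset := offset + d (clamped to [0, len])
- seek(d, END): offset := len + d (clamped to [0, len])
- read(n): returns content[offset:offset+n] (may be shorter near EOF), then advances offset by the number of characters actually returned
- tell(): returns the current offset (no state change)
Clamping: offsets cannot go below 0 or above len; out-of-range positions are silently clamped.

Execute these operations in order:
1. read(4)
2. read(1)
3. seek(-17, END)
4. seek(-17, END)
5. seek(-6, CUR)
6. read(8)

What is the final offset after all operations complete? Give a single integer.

After 1 (read(4)): returned 'HKQ2', offset=4
After 2 (read(1)): returned 'G', offset=5
After 3 (seek(-17, END)): offset=0
After 4 (seek(-17, END)): offset=0
After 5 (seek(-6, CUR)): offset=0
After 6 (read(8)): returned 'HKQ2GEX7', offset=8

Answer: 8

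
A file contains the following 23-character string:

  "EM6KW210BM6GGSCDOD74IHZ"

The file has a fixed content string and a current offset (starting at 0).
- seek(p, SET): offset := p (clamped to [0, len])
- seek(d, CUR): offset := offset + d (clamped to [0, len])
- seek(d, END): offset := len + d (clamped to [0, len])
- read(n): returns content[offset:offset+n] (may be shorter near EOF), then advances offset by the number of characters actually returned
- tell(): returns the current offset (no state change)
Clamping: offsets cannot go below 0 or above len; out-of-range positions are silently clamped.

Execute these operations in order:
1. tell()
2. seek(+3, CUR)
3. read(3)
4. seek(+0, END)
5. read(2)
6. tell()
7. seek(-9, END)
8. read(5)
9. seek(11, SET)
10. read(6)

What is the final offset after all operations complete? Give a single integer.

Answer: 17

Derivation:
After 1 (tell()): offset=0
After 2 (seek(+3, CUR)): offset=3
After 3 (read(3)): returned 'KW2', offset=6
After 4 (seek(+0, END)): offset=23
After 5 (read(2)): returned '', offset=23
After 6 (tell()): offset=23
After 7 (seek(-9, END)): offset=14
After 8 (read(5)): returned 'CDOD7', offset=19
After 9 (seek(11, SET)): offset=11
After 10 (read(6)): returned 'GGSCDO', offset=17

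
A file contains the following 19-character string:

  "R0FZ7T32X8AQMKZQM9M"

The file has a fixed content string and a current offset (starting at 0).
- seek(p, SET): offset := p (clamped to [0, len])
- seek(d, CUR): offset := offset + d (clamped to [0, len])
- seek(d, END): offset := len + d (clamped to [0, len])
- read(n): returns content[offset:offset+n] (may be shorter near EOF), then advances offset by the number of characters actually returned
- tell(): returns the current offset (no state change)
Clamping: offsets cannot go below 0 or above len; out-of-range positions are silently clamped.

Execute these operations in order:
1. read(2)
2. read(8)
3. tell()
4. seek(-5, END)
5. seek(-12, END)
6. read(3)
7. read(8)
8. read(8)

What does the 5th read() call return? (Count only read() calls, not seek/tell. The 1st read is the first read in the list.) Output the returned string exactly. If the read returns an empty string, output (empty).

Answer: M

Derivation:
After 1 (read(2)): returned 'R0', offset=2
After 2 (read(8)): returned 'FZ7T32X8', offset=10
After 3 (tell()): offset=10
After 4 (seek(-5, END)): offset=14
After 5 (seek(-12, END)): offset=7
After 6 (read(3)): returned '2X8', offset=10
After 7 (read(8)): returned 'AQMKZQM9', offset=18
After 8 (read(8)): returned 'M', offset=19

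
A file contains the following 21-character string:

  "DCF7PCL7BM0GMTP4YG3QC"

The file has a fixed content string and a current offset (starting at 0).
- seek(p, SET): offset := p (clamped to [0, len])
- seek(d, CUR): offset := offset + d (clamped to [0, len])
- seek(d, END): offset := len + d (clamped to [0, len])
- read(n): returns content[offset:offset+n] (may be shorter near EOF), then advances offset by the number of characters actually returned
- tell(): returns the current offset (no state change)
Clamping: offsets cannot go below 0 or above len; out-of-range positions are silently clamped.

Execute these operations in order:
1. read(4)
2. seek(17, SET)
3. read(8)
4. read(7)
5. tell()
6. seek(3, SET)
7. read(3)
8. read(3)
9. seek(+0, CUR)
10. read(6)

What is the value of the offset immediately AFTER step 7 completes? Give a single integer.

After 1 (read(4)): returned 'DCF7', offset=4
After 2 (seek(17, SET)): offset=17
After 3 (read(8)): returned 'G3QC', offset=21
After 4 (read(7)): returned '', offset=21
After 5 (tell()): offset=21
After 6 (seek(3, SET)): offset=3
After 7 (read(3)): returned '7PC', offset=6

Answer: 6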